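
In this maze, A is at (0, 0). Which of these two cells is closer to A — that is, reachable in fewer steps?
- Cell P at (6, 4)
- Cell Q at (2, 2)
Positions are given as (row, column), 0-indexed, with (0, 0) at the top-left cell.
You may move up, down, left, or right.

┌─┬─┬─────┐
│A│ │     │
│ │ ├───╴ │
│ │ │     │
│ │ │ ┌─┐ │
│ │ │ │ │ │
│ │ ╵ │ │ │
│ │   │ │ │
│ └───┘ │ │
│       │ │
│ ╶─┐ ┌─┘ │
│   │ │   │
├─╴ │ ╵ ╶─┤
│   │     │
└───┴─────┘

Shortest path A → P at (6, 4): 10 steps
Shortest path A → Q at (2, 2): 18 steps

P is closer (10 steps vs 18 steps).

Path to P:

┌─┬─┬─────┐
│A│ │     │
│ │ ├───╴ │
│↓│ │     │
│ │ │ ┌─┐ │
│↓│ │ │ │ │
│ │ ╵ │ │ │
│↓│   │ │ │
│ └───┘ │ │
│↳ → ↓  │ │
│ ╶─┐ ┌─┘ │
│   │↓│   │
├─╴ │ ╵ ╶─┤
│   │↳ → P│
└───┴─────┘

Path to Q:

┌─┬─┬─────┐
│A│ │     │
│ │ ├───╴ │
│↓│ │↓ ← ↰│
│ │ │ ┌─┐ │
│↓│ │Q│ │↑│
│ │ ╵ │ │ │
│↓│   │ │↑│
│ └───┘ │ │
│↳ → ↓  │↑│
│ ╶─┐ ┌─┘ │
│   │↓│↱ ↑│
├─╴ │ ╵ ╶─┤
│   │↳ ↑  │
└───┴─────┘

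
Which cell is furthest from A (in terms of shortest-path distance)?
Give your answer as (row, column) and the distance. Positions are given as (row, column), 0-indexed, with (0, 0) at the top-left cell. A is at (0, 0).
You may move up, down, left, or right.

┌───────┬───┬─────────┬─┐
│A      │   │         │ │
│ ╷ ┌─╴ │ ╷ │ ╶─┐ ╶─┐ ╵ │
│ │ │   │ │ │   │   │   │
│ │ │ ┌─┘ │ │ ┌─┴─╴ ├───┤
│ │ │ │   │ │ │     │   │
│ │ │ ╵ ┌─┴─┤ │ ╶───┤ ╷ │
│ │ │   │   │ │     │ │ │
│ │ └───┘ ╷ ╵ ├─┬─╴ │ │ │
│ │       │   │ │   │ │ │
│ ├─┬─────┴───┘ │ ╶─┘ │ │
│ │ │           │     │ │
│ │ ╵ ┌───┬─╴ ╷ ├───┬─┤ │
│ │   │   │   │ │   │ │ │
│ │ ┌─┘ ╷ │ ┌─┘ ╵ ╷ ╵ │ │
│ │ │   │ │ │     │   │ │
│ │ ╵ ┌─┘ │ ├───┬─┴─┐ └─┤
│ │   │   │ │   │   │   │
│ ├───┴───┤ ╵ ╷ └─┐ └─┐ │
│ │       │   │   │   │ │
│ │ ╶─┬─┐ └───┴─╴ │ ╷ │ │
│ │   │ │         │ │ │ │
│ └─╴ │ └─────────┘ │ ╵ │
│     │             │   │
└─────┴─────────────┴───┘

Computing BFS distances from A to all cells:
Furthest cell: (10, 3)
Distance: 61 steps

Path from A to the furthest cell:

┌───────┬───┬─────────┬─┐
│A      │   │         │ │
│ ╷ ┌─╴ │ ╷ │ ╶─┐ ╶─┐ ╵ │
│↓│ │   │ │ │   │   │   │
│ │ │ ┌─┘ │ │ ┌─┴─╴ ├───┤
│↓│ │ │   │ │ │     │   │
│ │ │ ╵ ┌─┴─┤ │ ╶───┤ ╷ │
│↓│ │   │   │ │     │ │ │
│ │ └───┘ ╷ ╵ ├─┬─╴ │ │ │
│↓│       │   │ │   │ │ │
│ ├─┬─────┴───┘ │ ╶─┘ │ │
│↓│ │        ↱ ↓│     │ │
│ │ ╵ ┌───┬─╴ ╷ ├───┬─┤ │
│↓│   │   │↱ ↑│↓│↱ ↓│ │ │
│ │ ┌─┘ ╷ │ ┌─┘ ╵ ╷ ╵ │ │
│↓│ │   │ │↑│  ↳ ↑│↳ ↓│ │
│ │ ╵ ┌─┘ │ ├───┬─┴─┐ └─┤
│↓│   │   │↑│↓ ↰│   │↳ ↓│
│ ├───┴───┤ ╵ ╷ └─┐ └─┐ │
│↓│↱ → → ↓│↑ ↲│↑ ↰│↓ ↰│↓│
│ │ ╶─┬─┐ └───┴─╴ │ ╷ │ │
│↓│↑ ↰│B│↳ → → → ↑│↓│↑│↓│
│ └─╴ │ └─────────┘ │ ╵ │
│↳ → ↑│↑ ← ← ← ← ← ↲│↑ ↲│
└─────┴─────────────┴───┘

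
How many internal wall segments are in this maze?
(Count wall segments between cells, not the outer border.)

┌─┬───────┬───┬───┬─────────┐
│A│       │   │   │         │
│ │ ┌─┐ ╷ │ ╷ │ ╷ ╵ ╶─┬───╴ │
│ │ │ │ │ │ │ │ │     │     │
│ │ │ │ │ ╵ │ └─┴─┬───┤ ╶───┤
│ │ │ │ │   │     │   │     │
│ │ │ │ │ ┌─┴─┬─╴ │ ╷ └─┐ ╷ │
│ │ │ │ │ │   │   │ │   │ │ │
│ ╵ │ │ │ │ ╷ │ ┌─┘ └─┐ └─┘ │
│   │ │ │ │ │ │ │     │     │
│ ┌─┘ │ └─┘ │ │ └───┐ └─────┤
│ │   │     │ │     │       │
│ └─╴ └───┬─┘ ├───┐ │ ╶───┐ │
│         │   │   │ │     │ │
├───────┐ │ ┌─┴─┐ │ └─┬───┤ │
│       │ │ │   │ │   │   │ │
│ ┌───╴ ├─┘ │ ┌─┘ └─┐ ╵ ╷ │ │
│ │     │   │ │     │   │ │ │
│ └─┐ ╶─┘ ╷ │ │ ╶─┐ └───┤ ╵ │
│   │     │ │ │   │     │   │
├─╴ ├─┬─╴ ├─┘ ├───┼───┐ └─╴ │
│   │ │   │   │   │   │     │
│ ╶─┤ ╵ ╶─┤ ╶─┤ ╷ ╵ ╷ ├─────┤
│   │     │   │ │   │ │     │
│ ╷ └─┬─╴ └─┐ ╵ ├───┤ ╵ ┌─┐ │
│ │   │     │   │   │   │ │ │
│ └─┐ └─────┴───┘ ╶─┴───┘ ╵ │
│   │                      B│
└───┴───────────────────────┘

Counting internal wall segments:
Total internal walls: 169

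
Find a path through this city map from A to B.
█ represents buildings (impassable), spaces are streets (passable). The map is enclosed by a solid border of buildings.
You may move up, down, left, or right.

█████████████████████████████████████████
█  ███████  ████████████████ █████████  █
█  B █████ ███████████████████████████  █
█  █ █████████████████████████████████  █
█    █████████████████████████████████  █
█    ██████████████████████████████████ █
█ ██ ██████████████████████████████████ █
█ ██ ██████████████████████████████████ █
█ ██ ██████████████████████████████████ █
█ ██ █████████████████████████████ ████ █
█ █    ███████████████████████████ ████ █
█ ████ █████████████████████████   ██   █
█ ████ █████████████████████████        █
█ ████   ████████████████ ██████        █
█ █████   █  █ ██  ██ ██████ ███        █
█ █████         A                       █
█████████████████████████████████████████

Finding the shortest path from A to B:
Movement: cardinal only
Path length: 26 steps
Directions: left → left → left → left → left → left → left → up → left → up → left → left → up → up → up → left → left → up → up → up → up → up → up → up → up → left

Solution:

█████████████████████████████████████████
█  ███████  ████████████████ █████████  █
█  B↰█████ ███████████████████████████  █
█  █↑█████████████████████████████████  █
█   ↑█████████████████████████████████  █
█   ↑██████████████████████████████████ █
█ ██↑██████████████████████████████████ █
█ ██↑██████████████████████████████████ █
█ ██↑██████████████████████████████████ █
█ ██↑█████████████████████████████ ████ █
█ █ ↑←↰███████████████████████████ ████ █
█ ████↑█████████████████████████   ██   █
█ ████↑█████████████████████████        █
█ ████↑←↰████████████████ ██████        █
█ █████ ↑↰█  █ ██  ██ ██████ ███        █
█ █████  ↑←←←←←←A                       █
█████████████████████████████████████████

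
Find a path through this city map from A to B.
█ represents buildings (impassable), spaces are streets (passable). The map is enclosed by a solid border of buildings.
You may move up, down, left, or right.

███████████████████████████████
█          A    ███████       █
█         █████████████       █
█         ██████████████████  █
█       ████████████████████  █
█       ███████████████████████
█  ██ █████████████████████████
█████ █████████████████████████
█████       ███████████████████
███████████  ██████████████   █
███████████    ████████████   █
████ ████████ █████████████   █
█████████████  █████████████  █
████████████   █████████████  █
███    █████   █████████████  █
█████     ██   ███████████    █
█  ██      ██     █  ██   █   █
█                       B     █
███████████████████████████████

Finding the shortest path from A to B:
Movement: cardinal only
Path length: 41 steps
Directions: left → left → down → down → left → left → down → down → left → left → down → down → down → right → right → right → right → right → right → down → down → right → right → down → down → down → down → down → down → down → right → right → right → right → right → right → right → right → right → right → right

Solution:

███████████████████████████████
█        ↓←A    ███████       █
█        ↓█████████████       █
█      ↓←↲██████████████████  █
█      ↓████████████████████  █
█    ↓←↲███████████████████████
█  ██↓█████████████████████████
█████↓█████████████████████████
█████↳→→→→→↓███████████████████
███████████↓ ██████████████   █
███████████↳→↓ ████████████   █
████ ████████↓█████████████   █
█████████████↓ █████████████  █
████████████ ↓ █████████████  █
███    █████ ↓ █████████████  █
█████     ██ ↓ ███████████    █
█  ██      ██↓    █  ██   █   █
█            ↳→→→→→→→→→→B     █
███████████████████████████████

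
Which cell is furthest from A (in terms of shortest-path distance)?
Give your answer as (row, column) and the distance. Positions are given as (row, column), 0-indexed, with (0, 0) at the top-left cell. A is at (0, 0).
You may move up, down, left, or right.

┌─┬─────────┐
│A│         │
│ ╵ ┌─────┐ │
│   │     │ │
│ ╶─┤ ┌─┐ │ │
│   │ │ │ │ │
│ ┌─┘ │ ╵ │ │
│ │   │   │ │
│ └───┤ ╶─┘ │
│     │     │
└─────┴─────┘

Computing BFS distances from A to all cells:
Furthest cell: (3, 1)
Distance: 22 steps

Path from A to the furthest cell:

┌─┬─────────┐
│A│↱ → → → ↓│
│ ╵ ┌─────┐ │
│↳ ↑│↓ ← ↰│↓│
│ ╶─┤ ┌─┐ │ │
│   │↓│ │↑│↓│
│ ┌─┘ │ ╵ │ │
│ │B ↲│↱ ↑│↓│
│ └───┤ ╶─┘ │
│     │↑ ← ↲│
└─────┴─────┘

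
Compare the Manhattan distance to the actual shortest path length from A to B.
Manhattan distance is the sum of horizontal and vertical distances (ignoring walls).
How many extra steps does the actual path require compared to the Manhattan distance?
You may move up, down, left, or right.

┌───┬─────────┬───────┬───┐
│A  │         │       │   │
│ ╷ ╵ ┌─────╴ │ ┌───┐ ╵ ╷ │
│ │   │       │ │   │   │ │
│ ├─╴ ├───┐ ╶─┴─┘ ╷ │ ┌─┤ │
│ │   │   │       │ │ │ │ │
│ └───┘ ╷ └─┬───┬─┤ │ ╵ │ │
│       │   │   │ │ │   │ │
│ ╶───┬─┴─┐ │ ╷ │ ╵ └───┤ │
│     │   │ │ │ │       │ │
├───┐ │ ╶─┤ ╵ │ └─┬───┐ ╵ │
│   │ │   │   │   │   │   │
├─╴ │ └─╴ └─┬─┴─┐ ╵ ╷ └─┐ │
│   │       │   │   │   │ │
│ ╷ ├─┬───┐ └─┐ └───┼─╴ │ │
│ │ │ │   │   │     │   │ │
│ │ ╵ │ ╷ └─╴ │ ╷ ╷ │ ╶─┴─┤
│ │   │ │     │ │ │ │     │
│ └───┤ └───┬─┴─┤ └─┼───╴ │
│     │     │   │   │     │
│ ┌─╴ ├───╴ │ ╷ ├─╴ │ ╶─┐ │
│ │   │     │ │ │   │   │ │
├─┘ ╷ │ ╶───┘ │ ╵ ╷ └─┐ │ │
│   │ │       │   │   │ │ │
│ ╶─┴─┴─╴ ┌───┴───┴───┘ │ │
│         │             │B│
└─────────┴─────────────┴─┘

Manhattan distance: |12 - 0| + |12 - 0| = 24
Actual path length: 34
Extra steps: 34 - 24 = 10

Solution:

┌───┬─────────┬───────┬───┐
│A  │         │       │   │
│ ╷ ╵ ┌─────╴ │ ┌───┐ ╵ ╷ │
│↓│   │       │ │   │   │ │
│ ├─╴ ├───┐ ╶─┴─┘ ╷ │ ┌─┤ │
│↓│   │↱ ↓│       │ │ │ │ │
│ └───┘ ╷ └─┬───┬─┤ │ ╵ │ │
│↳ → → ↑│↳ ↓│↱ ↓│ │ │   │ │
│ ╶───┬─┴─┐ │ ╷ │ ╵ └───┤ │
│     │   │↓│↑│↓│       │ │
├───┐ │ ╶─┤ ╵ │ └─┬───┐ ╵ │
│   │ │   │↳ ↑│↳ ↓│↱ ↓│   │
├─╴ │ └─╴ └─┬─┴─┐ ╵ ╷ └─┐ │
│   │       │   │↳ ↑│↳ ↓│ │
│ ╷ ├─┬───┐ └─┐ └───┼─╴ │ │
│ │ │ │   │   │     │↓ ↲│ │
│ │ ╵ │ ╷ └─╴ │ ╷ ╷ │ ╶─┴─┤
│ │   │ │     │ │ │ │↳ → ↓│
│ └───┤ └───┬─┴─┤ └─┼───╴ │
│     │     │   │   │    ↓│
│ ┌─╴ ├───╴ │ ╷ ├─╴ │ ╶─┐ │
│ │   │     │ │ │   │   │↓│
├─┘ ╷ │ ╶───┘ │ ╵ ╷ └─┐ │ │
│   │ │       │   │   │ │↓│
│ ╶─┴─┴─╴ ┌───┴───┴───┘ │ │
│         │             │B│
└─────────┴─────────────┴─┘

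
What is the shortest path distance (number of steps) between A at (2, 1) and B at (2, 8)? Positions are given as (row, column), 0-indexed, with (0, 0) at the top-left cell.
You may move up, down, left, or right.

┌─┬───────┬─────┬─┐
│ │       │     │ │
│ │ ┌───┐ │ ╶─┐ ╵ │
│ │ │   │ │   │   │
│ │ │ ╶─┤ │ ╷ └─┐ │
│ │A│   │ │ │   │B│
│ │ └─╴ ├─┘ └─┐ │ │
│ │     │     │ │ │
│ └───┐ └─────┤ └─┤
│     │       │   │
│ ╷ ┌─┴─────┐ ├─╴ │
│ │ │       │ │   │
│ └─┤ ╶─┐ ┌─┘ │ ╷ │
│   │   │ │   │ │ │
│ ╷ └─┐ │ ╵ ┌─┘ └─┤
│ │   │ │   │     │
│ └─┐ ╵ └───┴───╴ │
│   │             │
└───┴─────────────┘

Finding path from (2, 1) to (2, 8):
Path: (2,1) → (3,1) → (3,2) → (3,3) → (4,3) → (4,4) → (4,5) → (4,6) → (5,6) → (6,6) → (6,5) → (7,5) → (7,4) → (6,4) → (5,4) → (5,3) → (5,2) → (6,2) → (6,3) → (7,3) → (8,3) → (8,4) → (8,5) → (8,6) → (8,7) → (8,8) → (7,8) → (7,7) → (6,7) → (5,7) → (5,8) → (4,8) → (4,7) → (3,7) → (2,7) → (2,6) → (1,6) → (1,5) → (0,5) → (0,6) → (0,7) → (1,7) → (1,8) → (2,8)
Distance: 43 steps

Solution:

┌─┬───────┬─────┬─┐
│ │       │↱ → ↓│ │
│ │ ┌───┐ │ ╶─┐ ╵ │
│ │ │   │ │↑ ↰│↳ ↓│
│ │ │ ╶─┤ │ ╷ └─┐ │
│ │A│   │ │ │↑ ↰│B│
│ │ └─╴ ├─┘ └─┐ │ │
│ │↳ → ↓│     │↑│ │
│ └───┐ └─────┤ └─┤
│     │↳ → → ↓│↑ ↰│
│ ╷ ┌─┴─────┐ ├─╴ │
│ │ │↓ ← ↰  │↓│↱ ↑│
│ └─┤ ╶─┐ ┌─┘ │ ╷ │
│   │↳ ↓│↑│↓ ↲│↑│ │
│ ╷ └─┐ │ ╵ ┌─┘ └─┤
│ │   │↓│↑ ↲│  ↑ ↰│
│ └─┐ ╵ └───┴───╴ │
│   │  ↳ → → → → ↑│
└───┴─────────────┘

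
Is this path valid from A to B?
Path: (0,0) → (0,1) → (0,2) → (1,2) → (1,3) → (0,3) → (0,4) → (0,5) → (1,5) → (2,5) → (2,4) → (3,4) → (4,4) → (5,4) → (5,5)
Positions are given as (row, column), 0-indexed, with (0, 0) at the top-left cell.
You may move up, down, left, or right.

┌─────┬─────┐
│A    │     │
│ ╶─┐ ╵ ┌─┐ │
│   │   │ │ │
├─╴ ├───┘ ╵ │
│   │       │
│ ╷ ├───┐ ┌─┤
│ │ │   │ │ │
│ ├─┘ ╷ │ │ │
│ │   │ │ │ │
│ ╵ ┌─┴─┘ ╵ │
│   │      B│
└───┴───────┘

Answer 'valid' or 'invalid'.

Checking path validity:
Result: All consecutive moves are passable.

valid

Correct solution:

┌─────┬─────┐
│A → ↓│↱ → ↓│
│ ╶─┐ ╵ ┌─┐ │
│   │↳ ↑│ │↓│
├─╴ ├───┘ ╵ │
│   │    ↓ ↲│
│ ╷ ├───┐ ┌─┤
│ │ │   │↓│ │
│ ├─┘ ╷ │ │ │
│ │   │ │↓│ │
│ ╵ ┌─┴─┘ ╵ │
│   │    ↳ B│
└───┴───────┘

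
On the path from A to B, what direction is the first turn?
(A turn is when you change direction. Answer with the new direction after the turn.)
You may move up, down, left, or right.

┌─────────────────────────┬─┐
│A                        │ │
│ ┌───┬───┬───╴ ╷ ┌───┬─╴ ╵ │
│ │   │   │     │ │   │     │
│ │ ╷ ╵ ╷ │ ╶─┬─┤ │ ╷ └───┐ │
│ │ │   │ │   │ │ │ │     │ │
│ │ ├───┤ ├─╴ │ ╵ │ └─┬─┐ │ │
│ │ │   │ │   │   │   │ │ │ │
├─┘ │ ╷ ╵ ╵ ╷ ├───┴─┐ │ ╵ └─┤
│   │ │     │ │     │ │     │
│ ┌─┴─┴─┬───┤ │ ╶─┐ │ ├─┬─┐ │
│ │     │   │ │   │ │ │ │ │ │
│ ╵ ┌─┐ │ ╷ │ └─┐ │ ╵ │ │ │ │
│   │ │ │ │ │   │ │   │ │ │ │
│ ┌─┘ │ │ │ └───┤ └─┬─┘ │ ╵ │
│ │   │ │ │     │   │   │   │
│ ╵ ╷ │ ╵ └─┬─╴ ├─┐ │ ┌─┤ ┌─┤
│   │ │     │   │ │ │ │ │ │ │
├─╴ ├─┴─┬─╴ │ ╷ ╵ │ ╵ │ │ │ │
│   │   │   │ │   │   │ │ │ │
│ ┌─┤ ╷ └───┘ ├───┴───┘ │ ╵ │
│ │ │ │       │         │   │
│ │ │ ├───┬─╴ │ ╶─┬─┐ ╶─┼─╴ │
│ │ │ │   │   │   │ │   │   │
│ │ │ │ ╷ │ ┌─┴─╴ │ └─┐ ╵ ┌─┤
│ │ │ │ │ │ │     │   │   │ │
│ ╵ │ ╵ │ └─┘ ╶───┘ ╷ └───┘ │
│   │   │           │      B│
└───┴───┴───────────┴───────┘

Directions: right, right, right, right, right, right, right, down, left, left, down, right, down, left, down, left, up, up, up, left, down, left, up, left, down, down, down, left, down, down, right, up, right, right, down, down, down, right, up, up, up, right, down, down, right, right, down, left, down, down, left, left, left, up, left, down, down, down, down, right, up, up, right, down, down, right, right, right, right, right, up, right, down, right, right, right
First turn direction: down

Solution:

┌─────────────────────────┬─┐
│A → → → → → → ↓          │ │
│ ┌───┬───┬───╴ ╷ ┌───┬─╴ ╵ │
│ │↓ ↰│↓ ↰│↓ ← ↲│ │   │     │
│ │ ╷ ╵ ╷ │ ╶─┬─┤ │ ╷ └───┐ │
│ │↓│↑ ↲│↑│↳ ↓│ │ │ │     │ │
│ │ ├───┤ ├─╴ │ ╵ │ └─┬─┐ │ │
│ │↓│   │↑│↓ ↲│   │   │ │ │ │
├─┘ │ ╷ ╵ ╵ ╷ ├───┴─┐ │ ╵ └─┤
│↓ ↲│ │  ↑ ↲│ │     │ │     │
│ ┌─┴─┴─┬───┤ │ ╶─┐ │ ├─┬─┐ │
│↓│↱ → ↓│↱ ↓│ │   │ │ │ │ │ │
│ ╵ ┌─┐ │ ╷ │ └─┐ │ ╵ │ │ │ │
│↳ ↑│ │↓│↑│↓│   │ │   │ │ │ │
│ ┌─┘ │ │ │ └───┤ └─┬─┘ │ ╵ │
│ │   │↓│↑│↳ → ↓│   │   │   │
│ ╵ ╷ │ ╵ └─┬─╴ ├─┐ │ ┌─┤ ┌─┤
│   │ │↳ ↑  │↓ ↲│ │ │ │ │ │ │
├─╴ ├─┴─┬─╴ │ ╷ ╵ │ ╵ │ │ │ │
│   │↓ ↰│   │↓│   │   │ │ │ │
│ ┌─┤ ╷ └───┘ ├───┴───┘ │ ╵ │
│ │ │↓│↑ ← ← ↲│         │   │
│ │ │ ├───┬─╴ │ ╶─┬─┐ ╶─┼─╴ │
│ │ │↓│↱ ↓│   │   │ │   │   │
│ │ │ │ ╷ │ ┌─┴─╴ │ └─┐ ╵ ┌─┤
│ │ │↓│↑│↓│ │     │↱ ↓│   │ │
│ ╵ │ ╵ │ └─┘ ╶───┘ ╷ └───┘ │
│   │↳ ↑│↳ → → → → ↑│↳ → → B│
└───┴───┴───────────┴───────┘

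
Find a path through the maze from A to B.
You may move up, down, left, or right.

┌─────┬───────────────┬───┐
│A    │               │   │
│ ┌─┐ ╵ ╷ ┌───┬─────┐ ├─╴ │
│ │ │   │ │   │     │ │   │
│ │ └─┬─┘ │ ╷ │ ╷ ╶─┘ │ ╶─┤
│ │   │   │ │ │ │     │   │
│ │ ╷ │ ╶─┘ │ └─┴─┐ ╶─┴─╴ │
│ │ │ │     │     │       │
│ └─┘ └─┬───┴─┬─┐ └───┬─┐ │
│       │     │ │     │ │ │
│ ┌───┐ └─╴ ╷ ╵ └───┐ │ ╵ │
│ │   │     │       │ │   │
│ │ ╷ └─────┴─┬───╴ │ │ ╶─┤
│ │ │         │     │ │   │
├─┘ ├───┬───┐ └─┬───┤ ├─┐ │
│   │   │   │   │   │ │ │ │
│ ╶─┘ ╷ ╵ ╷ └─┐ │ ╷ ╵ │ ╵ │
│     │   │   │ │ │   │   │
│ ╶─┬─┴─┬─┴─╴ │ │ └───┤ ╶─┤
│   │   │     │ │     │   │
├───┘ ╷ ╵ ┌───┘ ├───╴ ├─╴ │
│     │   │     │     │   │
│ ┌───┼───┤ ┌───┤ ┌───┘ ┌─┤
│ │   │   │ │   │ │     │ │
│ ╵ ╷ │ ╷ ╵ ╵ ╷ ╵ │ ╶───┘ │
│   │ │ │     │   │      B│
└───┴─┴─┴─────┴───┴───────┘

Finding the shortest path through the maze:
Path length: 38 steps
Directions: right → right → down → right → up → right → right → right → right → right → right → right → down → down → left → down → right → right → right → down → down → left → down → right → down → down → left → down → right → down → left → down → left → left → down → right → right → right

Solution:

┌─────┬───────────────┬───┐
│A → ↓│↱ → → → → → → ↓│   │
│ ┌─┐ ╵ ╷ ┌───┬─────┐ ├─╴ │
│ │ │↳ ↑│ │   │     │↓│   │
│ │ └─┬─┘ │ ╷ │ ╷ ╶─┘ │ ╶─┤
│ │   │   │ │ │ │  ↓ ↲│   │
│ │ ╷ │ ╶─┘ │ └─┴─┐ ╶─┴─╴ │
│ │ │ │     │     │↳ → → ↓│
│ └─┘ └─┬───┴─┬─┐ └───┬─┐ │
│       │     │ │     │ │↓│
│ ┌───┐ └─╴ ╷ ╵ └───┐ │ ╵ │
│ │   │     │       │ │↓ ↲│
│ │ ╷ └─────┴─┬───╴ │ │ ╶─┤
│ │ │         │     │ │↳ ↓│
├─┘ ├───┬───┐ └─┬───┤ ├─┐ │
│   │   │   │   │   │ │ │↓│
│ ╶─┘ ╷ ╵ ╷ └─┐ │ ╷ ╵ │ ╵ │
│     │   │   │ │ │   │↓ ↲│
│ ╶─┬─┴─┬─┴─╴ │ │ └───┤ ╶─┤
│   │   │     │ │     │↳ ↓│
├───┘ ╷ ╵ ┌───┘ ├───╴ ├─╴ │
│     │   │     │     │↓ ↲│
│ ┌───┼───┤ ┌───┤ ┌───┘ ┌─┤
│ │   │   │ │   │ │↓ ← ↲│ │
│ ╵ ╷ │ ╷ ╵ ╵ ╷ ╵ │ ╶───┘ │
│   │ │ │     │   │↳ → → B│
└───┴─┴─┴─────┴───┴───────┘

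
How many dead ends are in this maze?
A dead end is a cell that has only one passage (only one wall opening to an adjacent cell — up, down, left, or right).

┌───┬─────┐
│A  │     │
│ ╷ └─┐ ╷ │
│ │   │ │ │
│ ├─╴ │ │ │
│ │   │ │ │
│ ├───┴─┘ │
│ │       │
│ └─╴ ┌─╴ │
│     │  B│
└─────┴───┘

Checking each cell for number of passages:

Dead ends found at positions:
  (0, 2)
  (2, 1)
  (2, 3)
  (3, 1)
  (4, 3)
Total dead ends: 5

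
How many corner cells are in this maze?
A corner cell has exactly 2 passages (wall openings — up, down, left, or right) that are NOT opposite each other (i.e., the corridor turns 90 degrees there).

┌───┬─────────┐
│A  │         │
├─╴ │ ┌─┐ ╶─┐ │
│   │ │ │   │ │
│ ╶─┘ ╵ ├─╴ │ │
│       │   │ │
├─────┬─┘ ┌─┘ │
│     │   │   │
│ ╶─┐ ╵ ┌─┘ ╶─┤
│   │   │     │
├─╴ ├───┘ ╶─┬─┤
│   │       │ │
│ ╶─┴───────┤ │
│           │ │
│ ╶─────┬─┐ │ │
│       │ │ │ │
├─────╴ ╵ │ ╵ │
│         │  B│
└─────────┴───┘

Counting corner cells (2 non-opposite passages):
Total corners: 30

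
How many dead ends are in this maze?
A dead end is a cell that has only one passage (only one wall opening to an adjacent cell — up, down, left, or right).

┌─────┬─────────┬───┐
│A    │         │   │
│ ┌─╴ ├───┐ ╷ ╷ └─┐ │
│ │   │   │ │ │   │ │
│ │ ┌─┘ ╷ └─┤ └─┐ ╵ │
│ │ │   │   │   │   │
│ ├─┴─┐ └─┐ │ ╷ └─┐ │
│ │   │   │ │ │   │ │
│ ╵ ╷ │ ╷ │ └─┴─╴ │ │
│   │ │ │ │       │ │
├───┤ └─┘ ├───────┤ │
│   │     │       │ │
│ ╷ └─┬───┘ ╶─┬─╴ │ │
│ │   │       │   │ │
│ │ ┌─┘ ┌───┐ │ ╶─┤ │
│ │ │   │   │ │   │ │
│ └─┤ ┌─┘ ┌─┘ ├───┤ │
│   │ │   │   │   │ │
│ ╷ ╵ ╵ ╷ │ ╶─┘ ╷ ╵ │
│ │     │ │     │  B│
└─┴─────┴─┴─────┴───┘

Checking each cell for number of passages:

Dead ends found at positions:
  (0, 3)
  (0, 8)
  (1, 5)
  (2, 1)
  (2, 2)
  (3, 6)
  (4, 3)
  (6, 2)
  (7, 1)
  (7, 5)
  (7, 8)
  (9, 0)
  (9, 4)
Total dead ends: 13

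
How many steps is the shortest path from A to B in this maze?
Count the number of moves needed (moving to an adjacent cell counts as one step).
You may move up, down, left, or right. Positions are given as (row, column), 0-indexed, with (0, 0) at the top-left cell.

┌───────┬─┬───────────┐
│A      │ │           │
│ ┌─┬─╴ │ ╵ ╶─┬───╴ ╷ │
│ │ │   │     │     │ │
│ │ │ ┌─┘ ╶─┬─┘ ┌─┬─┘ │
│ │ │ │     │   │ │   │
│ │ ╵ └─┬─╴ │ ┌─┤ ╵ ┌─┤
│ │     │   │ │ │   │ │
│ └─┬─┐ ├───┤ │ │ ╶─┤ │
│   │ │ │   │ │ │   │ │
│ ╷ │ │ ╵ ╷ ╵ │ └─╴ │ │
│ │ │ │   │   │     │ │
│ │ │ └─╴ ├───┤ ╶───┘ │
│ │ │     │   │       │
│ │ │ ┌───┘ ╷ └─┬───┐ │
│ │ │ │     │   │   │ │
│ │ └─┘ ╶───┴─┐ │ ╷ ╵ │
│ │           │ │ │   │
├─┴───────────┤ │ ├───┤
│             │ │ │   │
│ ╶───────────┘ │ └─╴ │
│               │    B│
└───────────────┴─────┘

Using BFS to find shortest path:
Start: (0, 0), End: (10, 10)
Path found:
(0,0) → (0,1) → (0,2) → (0,3) → (1,3) → (1,2) → (2,2) → (3,2) → (3,3) → (4,3) → (5,3) → (5,4) → (4,4) → (4,5) → (5,5) → (5,6) → (4,6) → (3,6) → (2,6) → (2,7) → (1,7) → (1,8) → (1,9) → (0,9) → (0,10) → (1,10) → (2,10) → (2,9) → (3,9) → (3,8) → (4,8) → (4,9) → (5,9) → (5,8) → (5,7) → (6,7) → (6,8) → (6,9) → (6,10) → (7,10) → (8,10) → (8,9) → (7,9) → (7,8) → (8,8) → (9,8) → (10,8) → (10,9) → (10,10)
Number of steps: 48

Solution:

┌───────┬─┬───────────┐
│A → → ↓│ │        ↱ ↓│
│ ┌─┬─╴ │ ╵ ╶─┬───╴ ╷ │
│ │ │↓ ↲│     │↱ → ↑│↓│
│ │ │ ┌─┘ ╶─┬─┘ ┌─┬─┘ │
│ │ │↓│     │↱ ↑│ │↓ ↲│
│ │ ╵ └─┬─╴ │ ┌─┤ ╵ ┌─┤
│ │  ↳ ↓│   │↑│ │↓ ↲│ │
│ └─┬─┐ ├───┤ │ │ ╶─┤ │
│   │ │↓│↱ ↓│↑│ │↳ ↓│ │
│ ╷ │ │ ╵ ╷ ╵ │ └─╴ │ │
│ │ │ │↳ ↑│↳ ↑│↓ ← ↲│ │
│ │ │ └─╴ ├───┤ ╶───┘ │
│ │ │     │   │↳ → → ↓│
│ │ │ ┌───┘ ╷ └─┬───┐ │
│ │ │ │     │   │↓ ↰│↓│
│ │ └─┘ ╶───┴─┐ │ ╷ ╵ │
│ │           │ │↓│↑ ↲│
├─┴───────────┤ │ ├───┤
│             │ │↓│   │
│ ╶───────────┘ │ └─╴ │
│               │↳ → B│
└───────────────┴─────┘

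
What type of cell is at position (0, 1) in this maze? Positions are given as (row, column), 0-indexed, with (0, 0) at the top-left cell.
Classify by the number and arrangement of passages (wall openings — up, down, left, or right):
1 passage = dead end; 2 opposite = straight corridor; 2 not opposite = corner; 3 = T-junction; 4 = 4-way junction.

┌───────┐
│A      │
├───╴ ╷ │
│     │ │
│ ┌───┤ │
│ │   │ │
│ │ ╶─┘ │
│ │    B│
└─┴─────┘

Checking cell at (0, 1):
Number of passages: 2
Cell type: straight corridor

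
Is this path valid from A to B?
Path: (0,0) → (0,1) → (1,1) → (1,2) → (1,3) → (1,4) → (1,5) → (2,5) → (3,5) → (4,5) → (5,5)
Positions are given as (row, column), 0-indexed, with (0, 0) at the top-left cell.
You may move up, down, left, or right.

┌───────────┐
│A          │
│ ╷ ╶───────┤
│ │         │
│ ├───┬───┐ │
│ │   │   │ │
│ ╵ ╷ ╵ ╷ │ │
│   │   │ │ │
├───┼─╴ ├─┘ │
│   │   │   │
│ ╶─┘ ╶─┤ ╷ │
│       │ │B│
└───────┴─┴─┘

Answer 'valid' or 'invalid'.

Checking path validity:
Result: All consecutive moves are passable.

valid

Correct solution:

┌───────────┐
│A ↓        │
│ ╷ ╶───────┤
│ │↳ → → → ↓│
│ ├───┬───┐ │
│ │   │   │↓│
│ ╵ ╷ ╵ ╷ │ │
│   │   │ │↓│
├───┼─╴ ├─┘ │
│   │   │  ↓│
│ ╶─┘ ╶─┤ ╷ │
│       │ │B│
└───────┴─┴─┘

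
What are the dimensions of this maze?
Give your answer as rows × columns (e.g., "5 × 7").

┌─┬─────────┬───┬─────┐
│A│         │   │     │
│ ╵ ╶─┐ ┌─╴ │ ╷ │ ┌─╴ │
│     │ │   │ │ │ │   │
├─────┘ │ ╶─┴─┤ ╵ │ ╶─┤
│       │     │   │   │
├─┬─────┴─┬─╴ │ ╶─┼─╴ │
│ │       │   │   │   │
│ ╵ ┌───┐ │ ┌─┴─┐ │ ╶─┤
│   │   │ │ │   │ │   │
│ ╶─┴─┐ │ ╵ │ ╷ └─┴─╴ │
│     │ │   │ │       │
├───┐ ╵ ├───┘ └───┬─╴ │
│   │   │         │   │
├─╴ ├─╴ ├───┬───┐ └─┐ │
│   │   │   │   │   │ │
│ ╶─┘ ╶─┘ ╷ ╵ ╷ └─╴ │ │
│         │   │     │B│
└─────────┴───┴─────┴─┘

Counting the maze dimensions:
Rows (vertical): 9
Columns (horizontal): 11
Dimensions: 9 × 11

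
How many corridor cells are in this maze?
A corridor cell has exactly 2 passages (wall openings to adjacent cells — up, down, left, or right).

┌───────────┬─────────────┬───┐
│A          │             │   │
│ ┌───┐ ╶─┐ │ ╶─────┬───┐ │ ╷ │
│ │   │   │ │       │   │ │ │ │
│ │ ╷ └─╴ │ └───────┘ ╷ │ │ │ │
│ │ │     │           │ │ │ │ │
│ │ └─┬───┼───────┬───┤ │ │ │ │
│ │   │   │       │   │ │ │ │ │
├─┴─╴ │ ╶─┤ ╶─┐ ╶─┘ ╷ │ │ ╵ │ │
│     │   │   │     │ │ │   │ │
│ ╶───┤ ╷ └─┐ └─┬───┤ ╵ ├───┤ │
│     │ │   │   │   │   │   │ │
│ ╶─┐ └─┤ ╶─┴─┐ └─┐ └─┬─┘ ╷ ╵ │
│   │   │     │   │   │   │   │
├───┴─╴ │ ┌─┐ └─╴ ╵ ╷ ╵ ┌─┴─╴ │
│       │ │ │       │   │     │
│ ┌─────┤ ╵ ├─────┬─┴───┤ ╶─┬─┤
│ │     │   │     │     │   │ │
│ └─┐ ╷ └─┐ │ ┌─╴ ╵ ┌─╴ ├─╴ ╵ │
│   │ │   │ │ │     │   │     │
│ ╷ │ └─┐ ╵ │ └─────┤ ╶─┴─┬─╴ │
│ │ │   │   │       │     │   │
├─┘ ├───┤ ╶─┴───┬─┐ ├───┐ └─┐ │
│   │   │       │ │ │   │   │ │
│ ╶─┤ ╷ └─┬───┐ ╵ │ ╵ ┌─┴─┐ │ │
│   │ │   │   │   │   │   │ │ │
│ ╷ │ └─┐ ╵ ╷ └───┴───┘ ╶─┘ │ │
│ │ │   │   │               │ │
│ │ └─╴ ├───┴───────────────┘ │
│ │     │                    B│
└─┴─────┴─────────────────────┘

Counting cells with exactly 2 passages:
Total corridor cells: 185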